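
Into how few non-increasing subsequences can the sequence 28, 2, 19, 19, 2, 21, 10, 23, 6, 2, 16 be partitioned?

Place each on the leftmost legal pile:
28 → new pile 1 (tops now [28])
2 → pile 1 (tops now [2])
19 → new pile 2 (tops now [2, 19])
19 → pile 2 (tops now [2, 19])
2 → pile 1 (tops now [2, 19])
21 → new pile 3 (tops now [2, 19, 21])
10 → pile 2 (tops now [2, 10, 21])
23 → new pile 4 (tops now [2, 10, 21, 23])
6 → pile 2 (tops now [2, 6, 21, 23])
2 → pile 1 (tops now [2, 6, 21, 23])
16 → pile 3 (tops now [2, 6, 16, 23])
Four piles.

4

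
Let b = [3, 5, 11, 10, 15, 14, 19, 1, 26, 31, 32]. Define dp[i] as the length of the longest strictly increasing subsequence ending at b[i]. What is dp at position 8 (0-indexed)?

6

dp[i] = 1 + max{dp[j] : j<i, b[j]<b[i]} (or 1 if no such j):
i:      0  1  2  3  4  5  6  7  8  9 10
b[i]:   3  5 11 10 15 14 19  1 26 31 32
dp:     1  2  3  3  4  4  5  1  6  7  8
At index 8 the value is 6.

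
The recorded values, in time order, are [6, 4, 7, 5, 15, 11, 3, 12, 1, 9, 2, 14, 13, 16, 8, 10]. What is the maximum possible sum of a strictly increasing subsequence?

66

Let S[i] be the best sum of a strictly increasing subsequence ending at i:
i:      1  2  3  4  5  6  7  8  9 10 11 12 13 14 15 16
a[i]:   6  4  7  5 15 11  3 12  1  9  2 14 13 16  8 10
S:      6  4 13  9 28 24  3 36  1 22  3 50 49 66 21 32
Maximum is 66 (e.g. 6 + 7 + 11 + 12 + 14 + 16).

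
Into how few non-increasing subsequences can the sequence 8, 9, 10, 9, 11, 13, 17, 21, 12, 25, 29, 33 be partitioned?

The minimum number of non-increasing subsequences covering a sequence equals the length of its longest strictly increasing subsequence.
LIS length is 10 (e.g. 8, 9, 10, 11, 13, 17, 21, 25, 29, 33), so 10 piles are needed.

10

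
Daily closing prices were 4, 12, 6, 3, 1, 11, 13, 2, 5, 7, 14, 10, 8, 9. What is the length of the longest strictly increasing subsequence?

6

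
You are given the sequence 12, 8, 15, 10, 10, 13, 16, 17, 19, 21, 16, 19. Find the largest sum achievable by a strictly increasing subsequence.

Let S[i] be the best sum of a strictly increasing subsequence ending at i:
i:       1   2   3   4   5   6   7   8   9  10  11  12
a[i]:   12   8  15  10  10  13  16  17  19  21  16  19
S:      12   8  27  18  18  31  47  64  83 104  47  83
Maximum is 104 (e.g. 8 + 10 + 13 + 16 + 17 + 19 + 21).

104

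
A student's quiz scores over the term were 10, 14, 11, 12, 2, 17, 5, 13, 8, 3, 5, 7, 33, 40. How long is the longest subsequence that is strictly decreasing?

4

Let dp[i] be the longest strictly decreasing subsequence ending at i:
i:      1  2  3  4  5  6  7  8  9 10 11 12 13 14
a[i]:  10 14 11 12  2 17  5 13  8  3  5  7 33 40
dp:     1  1  2  2  3  1  3  2  3  4  4  4  1  1
Maximum is 4.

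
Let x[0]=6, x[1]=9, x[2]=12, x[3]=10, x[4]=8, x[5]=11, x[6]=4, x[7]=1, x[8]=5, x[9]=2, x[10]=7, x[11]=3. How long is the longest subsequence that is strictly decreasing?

Let dp[i] be the longest strictly decreasing subsequence ending at i:
i:      0  1  2  3  4  5  6  7  8  9 10 11
x[i]:   6  9 12 10  8 11  4  1  5  2  7  3
dp:     1  1  1  2  3  2  4  5  4  5  4  5
Maximum is 5.

5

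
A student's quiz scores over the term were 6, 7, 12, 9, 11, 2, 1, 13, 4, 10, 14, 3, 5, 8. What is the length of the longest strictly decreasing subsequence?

4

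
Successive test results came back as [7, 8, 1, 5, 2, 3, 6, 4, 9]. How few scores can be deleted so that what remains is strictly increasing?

Fewest deletions = n − (longest strictly increasing subsequence).
i:     1 2 3 4 5 6 7 8 9
a[i]:  7 8 1 5 2 3 6 4 9
dp:    1 2 1 2 2 3 4 4 5
max dp = 5, so deletions = 9 − 5 = 4.

4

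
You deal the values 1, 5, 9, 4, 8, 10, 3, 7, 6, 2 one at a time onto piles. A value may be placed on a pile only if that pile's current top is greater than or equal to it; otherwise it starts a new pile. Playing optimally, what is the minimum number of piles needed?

Place each on the leftmost legal pile:
1 → new pile 1 (tops now [1])
5 → new pile 2 (tops now [1, 5])
9 → new pile 3 (tops now [1, 5, 9])
4 → pile 2 (tops now [1, 4, 9])
8 → pile 3 (tops now [1, 4, 8])
10 → new pile 4 (tops now [1, 4, 8, 10])
3 → pile 2 (tops now [1, 3, 8, 10])
7 → pile 3 (tops now [1, 3, 7, 10])
6 → pile 3 (tops now [1, 3, 6, 10])
2 → pile 2 (tops now [1, 2, 6, 10])
Four piles.

4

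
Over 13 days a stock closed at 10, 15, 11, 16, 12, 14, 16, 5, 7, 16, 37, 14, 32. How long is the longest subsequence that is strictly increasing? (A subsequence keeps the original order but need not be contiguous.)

6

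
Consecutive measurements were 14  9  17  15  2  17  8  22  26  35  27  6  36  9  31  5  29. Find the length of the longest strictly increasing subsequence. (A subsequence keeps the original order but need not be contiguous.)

Track the smallest tail for each achievable length (strict):
14 → extends → [14]
9 → replaces 14 → [9]
17 → extends → [9, 17]
15 → replaces 17 → [9, 15]
2 → replaces 9 → [2, 15]
17 → extends → [2, 15, 17]
8 → replaces 15 → [2, 8, 17]
22 → extends → [2, 8, 17, 22]
26 → extends → [2, 8, 17, 22, 26]
35 → extends → [2, 8, 17, 22, 26, 35]
27 → replaces 35 → [2, 8, 17, 22, 26, 27]
6 → replaces 8 → [2, 6, 17, 22, 26, 27]
36 → extends → [2, 6, 17, 22, 26, 27, 36]
9 → replaces 17 → [2, 6, 9, 22, 26, 27, 36]
31 → replaces 36 → [2, 6, 9, 22, 26, 27, 31]
5 → replaces 6 → [2, 5, 9, 22, 26, 27, 31]
29 → replaces 31 → [2, 5, 9, 22, 26, 27, 29]
Seven tails, so the longest strictly increasing subsequence has length 7 (e.g. 14, 15, 17, 22, 26, 35, 36).

7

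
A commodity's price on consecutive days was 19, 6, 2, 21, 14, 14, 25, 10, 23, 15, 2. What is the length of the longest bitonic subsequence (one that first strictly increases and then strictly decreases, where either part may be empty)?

6

inc[i] = longest strictly increasing subsequence ending at i; dec[i] = longest strictly decreasing subsequence starting at i:
i:      1  2  3  4  5  6  7  8  9 10 11
a[i]:  19  6  2 21 14 14 25 10 23 15  2
inc:    1  1  1  2  2  2  3  2  3  3  1
dec:    4  2  1  4  3  3  4  2  3  2  1
Best peak at i=7 (value 25): inc=3, dec=4, length 3+4−1 = 6.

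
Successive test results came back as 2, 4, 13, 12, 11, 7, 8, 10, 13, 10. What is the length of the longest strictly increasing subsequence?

6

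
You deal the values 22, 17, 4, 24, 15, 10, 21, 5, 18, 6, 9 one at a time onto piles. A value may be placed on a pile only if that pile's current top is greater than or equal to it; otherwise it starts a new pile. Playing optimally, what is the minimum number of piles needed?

The minimum number of non-increasing subsequences covering a sequence equals the length of its longest strictly increasing subsequence.
LIS length is 4 (e.g. 4, 5, 6, 9), so 4 piles are needed.

4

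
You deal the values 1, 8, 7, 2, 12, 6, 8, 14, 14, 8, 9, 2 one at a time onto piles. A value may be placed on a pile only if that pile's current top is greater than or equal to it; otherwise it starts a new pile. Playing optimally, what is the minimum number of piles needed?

Place each on the leftmost legal pile:
1 → new pile 1 (tops now [1])
8 → new pile 2 (tops now [1, 8])
7 → pile 2 (tops now [1, 7])
2 → pile 2 (tops now [1, 2])
12 → new pile 3 (tops now [1, 2, 12])
6 → pile 3 (tops now [1, 2, 6])
8 → new pile 4 (tops now [1, 2, 6, 8])
14 → new pile 5 (tops now [1, 2, 6, 8, 14])
14 → pile 5 (tops now [1, 2, 6, 8, 14])
8 → pile 4 (tops now [1, 2, 6, 8, 14])
9 → pile 5 (tops now [1, 2, 6, 8, 9])
2 → pile 2 (tops now [1, 2, 6, 8, 9])
Five piles.

5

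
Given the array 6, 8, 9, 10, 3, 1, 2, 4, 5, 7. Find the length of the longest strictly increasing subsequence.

Track the smallest tail for each achievable length (strict):
6 → extends → [6]
8 → extends → [6, 8]
9 → extends → [6, 8, 9]
10 → extends → [6, 8, 9, 10]
3 → replaces 6 → [3, 8, 9, 10]
1 → replaces 3 → [1, 8, 9, 10]
2 → replaces 8 → [1, 2, 9, 10]
4 → replaces 9 → [1, 2, 4, 10]
5 → replaces 10 → [1, 2, 4, 5]
7 → extends → [1, 2, 4, 5, 7]
Five tails, so the longest strictly increasing subsequence has length 5 (e.g. 1, 2, 4, 5, 7).

5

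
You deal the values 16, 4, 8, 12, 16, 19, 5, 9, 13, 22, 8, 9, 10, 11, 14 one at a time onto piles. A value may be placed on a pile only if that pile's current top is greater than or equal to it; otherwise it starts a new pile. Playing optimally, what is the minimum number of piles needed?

7

The minimum number of non-increasing subsequences covering a sequence equals the length of its longest strictly increasing subsequence.
LIS length is 7 (e.g. 4, 5, 8, 9, 10, 11, 14), so 7 piles are needed.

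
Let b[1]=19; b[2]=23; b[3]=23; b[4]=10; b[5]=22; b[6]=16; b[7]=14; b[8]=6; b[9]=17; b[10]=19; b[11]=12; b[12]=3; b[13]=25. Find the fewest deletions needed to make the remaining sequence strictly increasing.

Fewest deletions = n − (longest strictly increasing subsequence).
Patience tails:
19 → extends → [19]
23 → extends → [19, 23]
23 → already a tail → [19, 23]
10 → replaces 19 → [10, 23]
22 → replaces 23 → [10, 22]
16 → replaces 22 → [10, 16]
14 → replaces 16 → [10, 14]
6 → replaces 10 → [6, 14]
17 → extends → [6, 14, 17]
19 → extends → [6, 14, 17, 19]
12 → replaces 14 → [6, 12, 17, 19]
3 → replaces 6 → [3, 12, 17, 19]
25 → extends → [3, 12, 17, 19, 25]
Longest strictly increasing subsequence has length 5, so deletions = 13 − 5 = 8.

8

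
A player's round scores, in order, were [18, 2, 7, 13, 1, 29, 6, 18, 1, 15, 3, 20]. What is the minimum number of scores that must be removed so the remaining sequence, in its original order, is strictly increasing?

Fewest deletions = n − (longest strictly increasing subsequence).
i:      1  2  3  4  5  6  7  8  9 10 11 12
a[i]:  18  2  7 13  1 29  6 18  1 15  3 20
dp:     1  1  2  3  1  4  2  4  1  4  2  5
max dp = 5, so deletions = 12 − 5 = 7.

7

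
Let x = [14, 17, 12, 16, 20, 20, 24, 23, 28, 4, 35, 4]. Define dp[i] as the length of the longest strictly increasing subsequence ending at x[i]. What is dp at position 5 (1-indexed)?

dp[i] = 1 + max{dp[j] : j<i, x[j]<x[i]} (or 1 if no such j):
i:      1  2  3  4  5  6  7  8  9 10 11 12
x[i]:  14 17 12 16 20 20 24 23 28  4 35  4
dp:     1  2  1  2  3  3  4  4  5  1  6  1
At index 5 the value is 3.

3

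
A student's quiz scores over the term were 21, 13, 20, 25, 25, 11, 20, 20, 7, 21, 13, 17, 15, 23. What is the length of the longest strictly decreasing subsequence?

4

Negate each value so 'decreasing' becomes 'increasing', then run patience tails on the negated sequence:
-21 → extends → [-21]
-13 → extends → [-21, -13]
-20 → replaces -13 → [-21, -20]
-25 → replaces -21 → [-25, -20]
-25 → already a tail → [-25, -20]
-11 → extends → [-25, -20, -11]
-20 → already a tail → [-25, -20, -11]
-20 → already a tail → [-25, -20, -11]
-7 → extends → [-25, -20, -11, -7]
-21 → replaces -20 → [-25, -21, -11, -7]
-13 → replaces -11 → [-25, -21, -13, -7]
-17 → replaces -13 → [-25, -21, -17, -7]
-15 → replaces -7 → [-25, -21, -17, -15]
-23 → replaces -21 → [-25, -23, -17, -15]
Four tails, so the longest strictly decreasing subsequence of the original has length 4.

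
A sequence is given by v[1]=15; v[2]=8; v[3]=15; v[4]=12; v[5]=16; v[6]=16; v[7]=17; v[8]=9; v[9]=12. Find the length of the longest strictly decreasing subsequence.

3

Negate each value so 'decreasing' becomes 'increasing', then run patience tails on the negated sequence:
-15 → extends → [-15]
-8 → extends → [-15, -8]
-15 → already a tail → [-15, -8]
-12 → replaces -8 → [-15, -12]
-16 → replaces -15 → [-16, -12]
-16 → already a tail → [-16, -12]
-17 → replaces -16 → [-17, -12]
-9 → extends → [-17, -12, -9]
-12 → already a tail → [-17, -12, -9]
Three tails, so the longest strictly decreasing subsequence of the original has length 3.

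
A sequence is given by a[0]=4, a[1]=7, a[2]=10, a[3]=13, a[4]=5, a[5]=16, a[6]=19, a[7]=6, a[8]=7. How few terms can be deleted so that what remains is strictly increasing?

Fewest deletions = n − (longest strictly increasing subsequence).
Patience tails:
4 → extends → [4]
7 → extends → [4, 7]
10 → extends → [4, 7, 10]
13 → extends → [4, 7, 10, 13]
5 → replaces 7 → [4, 5, 10, 13]
16 → extends → [4, 5, 10, 13, 16]
19 → extends → [4, 5, 10, 13, 16, 19]
6 → replaces 10 → [4, 5, 6, 13, 16, 19]
7 → replaces 13 → [4, 5, 6, 7, 16, 19]
Longest strictly increasing subsequence has length 6, so deletions = 9 − 6 = 3.

3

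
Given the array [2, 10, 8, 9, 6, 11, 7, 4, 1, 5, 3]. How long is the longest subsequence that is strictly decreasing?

Negate each value so 'decreasing' becomes 'increasing', then run patience tails on the negated sequence:
-2 → extends → [-2]
-10 → replaces -2 → [-10]
-8 → extends → [-10, -8]
-9 → replaces -8 → [-10, -9]
-6 → extends → [-10, -9, -6]
-11 → replaces -10 → [-11, -9, -6]
-7 → replaces -6 → [-11, -9, -7]
-4 → extends → [-11, -9, -7, -4]
-1 → extends → [-11, -9, -7, -4, -1]
-5 → replaces -4 → [-11, -9, -7, -5, -1]
-3 → replaces -1 → [-11, -9, -7, -5, -3]
Five tails, so the longest strictly decreasing subsequence of the original has length 5.

5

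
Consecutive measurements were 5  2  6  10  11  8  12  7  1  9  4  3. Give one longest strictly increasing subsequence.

Patience tails give the LIS length; then backtrack through the dp parents:
5 → extends → [5]
2 → replaces 5 → [2]
6 → extends → [2, 6]
10 → extends → [2, 6, 10]
11 → extends → [2, 6, 10, 11]
8 → replaces 10 → [2, 6, 8, 11]
12 → extends → [2, 6, 8, 11, 12]
7 → replaces 8 → [2, 6, 7, 11, 12]
1 → replaces 2 → [1, 6, 7, 11, 12]
9 → replaces 11 → [1, 6, 7, 9, 12]
4 → replaces 6 → [1, 4, 7, 9, 12]
3 → replaces 4 → [1, 3, 7, 9, 12]
Length 5; one witness is 5, 6, 10, 11, 12.

5, 6, 10, 11, 12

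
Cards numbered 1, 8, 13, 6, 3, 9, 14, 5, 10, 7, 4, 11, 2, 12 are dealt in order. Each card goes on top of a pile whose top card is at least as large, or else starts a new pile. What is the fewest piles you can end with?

6

Place each on the leftmost legal pile:
1 → new pile 1 (tops now [1])
8 → new pile 2 (tops now [1, 8])
13 → new pile 3 (tops now [1, 8, 13])
6 → pile 2 (tops now [1, 6, 13])
3 → pile 2 (tops now [1, 3, 13])
9 → pile 3 (tops now [1, 3, 9])
14 → new pile 4 (tops now [1, 3, 9, 14])
5 → pile 3 (tops now [1, 3, 5, 14])
10 → pile 4 (tops now [1, 3, 5, 10])
7 → pile 4 (tops now [1, 3, 5, 7])
4 → pile 3 (tops now [1, 3, 4, 7])
11 → new pile 5 (tops now [1, 3, 4, 7, 11])
2 → pile 2 (tops now [1, 2, 4, 7, 11])
12 → new pile 6 (tops now [1, 2, 4, 7, 11, 12])
Six piles.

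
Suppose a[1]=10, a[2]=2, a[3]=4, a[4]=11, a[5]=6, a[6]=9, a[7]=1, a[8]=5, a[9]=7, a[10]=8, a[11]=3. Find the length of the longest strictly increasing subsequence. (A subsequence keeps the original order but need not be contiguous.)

5

Let dp[i] be the length of the longest such subsequence ending at index i:
i:      1  2  3  4  5  6  7  8  9 10 11
a[i]:  10  2  4 11  6  9  1  5  7  8  3
dp:     1  1  2  3  3  4  1  3  4  5  2
Maximum dp value is 5.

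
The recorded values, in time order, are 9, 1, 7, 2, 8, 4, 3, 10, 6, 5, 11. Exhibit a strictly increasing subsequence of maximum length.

Patience tails give the LIS length; then backtrack through the dp parents:
9 → extends → [9]
1 → replaces 9 → [1]
7 → extends → [1, 7]
2 → replaces 7 → [1, 2]
8 → extends → [1, 2, 8]
4 → replaces 8 → [1, 2, 4]
3 → replaces 4 → [1, 2, 3]
10 → extends → [1, 2, 3, 10]
6 → replaces 10 → [1, 2, 3, 6]
5 → replaces 6 → [1, 2, 3, 5]
11 → extends → [1, 2, 3, 5, 11]
Length 5; one witness is 1, 7, 8, 10, 11.

1, 7, 8, 10, 11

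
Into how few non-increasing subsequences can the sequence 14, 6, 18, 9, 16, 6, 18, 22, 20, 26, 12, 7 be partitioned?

6

Place each on the leftmost legal pile:
14 → new pile 1 (tops now [14])
6 → pile 1 (tops now [6])
18 → new pile 2 (tops now [6, 18])
9 → pile 2 (tops now [6, 9])
16 → new pile 3 (tops now [6, 9, 16])
6 → pile 1 (tops now [6, 9, 16])
18 → new pile 4 (tops now [6, 9, 16, 18])
22 → new pile 5 (tops now [6, 9, 16, 18, 22])
20 → pile 5 (tops now [6, 9, 16, 18, 20])
26 → new pile 6 (tops now [6, 9, 16, 18, 20, 26])
12 → pile 3 (tops now [6, 9, 12, 18, 20, 26])
7 → pile 2 (tops now [6, 7, 12, 18, 20, 26])
Six piles.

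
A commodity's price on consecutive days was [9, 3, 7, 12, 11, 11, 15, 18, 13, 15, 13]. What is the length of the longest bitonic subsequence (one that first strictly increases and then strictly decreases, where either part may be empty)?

inc[i] = longest strictly increasing subsequence ending at i; dec[i] = longest strictly decreasing subsequence starting at i:
i:      1  2  3  4  5  6  7  8  9 10 11
a[i]:   9  3  7 12 11 11 15 18 13 15 13
inc:    1  1  2  3  3  3  4  5  4  5  4
dec:    2  1  1  2  1  1  2  3  1  2  1
Best peak at i=8 (value 18): inc=5, dec=3, length 5+3−1 = 7.

7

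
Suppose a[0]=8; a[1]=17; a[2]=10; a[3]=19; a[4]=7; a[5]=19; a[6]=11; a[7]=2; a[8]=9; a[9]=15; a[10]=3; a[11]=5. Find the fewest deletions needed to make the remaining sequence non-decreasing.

Fewest deletions = n − (longest non-decreasing subsequence).
i:      0  1  2  3  4  5  6  7  8  9 10 11
a[i]:   8 17 10 19  7 19 11  2  9 15  3  5
dp:     1  2  2  3  1  4  3  1  2  4  2  3
max dp = 4, so deletions = 12 − 4 = 8.

8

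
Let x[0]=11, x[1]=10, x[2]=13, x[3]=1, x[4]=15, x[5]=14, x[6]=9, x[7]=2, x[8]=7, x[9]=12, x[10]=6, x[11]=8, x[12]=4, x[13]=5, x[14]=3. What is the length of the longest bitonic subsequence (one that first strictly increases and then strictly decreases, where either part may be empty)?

inc[i] = longest strictly increasing subsequence ending at i; dec[i] = longest strictly decreasing subsequence starting at i:
i:      0  1  2  3  4  5  6  7  8  9 10 11 12 13 14
x[i]:  11 10 13  1 15 14  9  2  7 12  6  8  4  5  3
inc:    1  1  2  1  3  3  2  2  3  4  3  4  3  4  3
dec:    7  6  6  1  7  6  5  1  4  4  3  3  2  2  1
Best peak at i=4 (value 15): inc=3, dec=7, length 3+7−1 = 9.

9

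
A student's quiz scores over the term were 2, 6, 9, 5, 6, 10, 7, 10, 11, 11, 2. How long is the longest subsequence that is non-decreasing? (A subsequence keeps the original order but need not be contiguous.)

Track the smallest tail for each achievable length (allowing ties):
2 → extends → [2]
6 → extends → [2, 6]
9 → extends → [2, 6, 9]
5 → replaces 6 → [2, 5, 9]
6 → replaces 9 → [2, 5, 6]
10 → extends → [2, 5, 6, 10]
7 → replaces 10 → [2, 5, 6, 7]
10 → extends → [2, 5, 6, 7, 10]
11 → extends → [2, 5, 6, 7, 10, 11]
11 → extends → [2, 5, 6, 7, 10, 11, 11]
2 → replaces 5 → [2, 2, 6, 7, 10, 11, 11]
Seven tails, so the longest non-decreasing subsequence has length 7 (e.g. 2, 6, 9, 10, 10, 11, 11).

7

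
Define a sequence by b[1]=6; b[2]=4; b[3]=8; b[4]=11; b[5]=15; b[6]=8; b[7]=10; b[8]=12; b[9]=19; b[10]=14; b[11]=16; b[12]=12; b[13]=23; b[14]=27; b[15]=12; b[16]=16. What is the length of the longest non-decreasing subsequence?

Track the smallest tail for each achievable length (allowing ties):
6 → extends → [6]
4 → replaces 6 → [4]
8 → extends → [4, 8]
11 → extends → [4, 8, 11]
15 → extends → [4, 8, 11, 15]
8 → replaces 11 → [4, 8, 8, 15]
10 → replaces 15 → [4, 8, 8, 10]
12 → extends → [4, 8, 8, 10, 12]
19 → extends → [4, 8, 8, 10, 12, 19]
14 → replaces 19 → [4, 8, 8, 10, 12, 14]
16 → extends → [4, 8, 8, 10, 12, 14, 16]
12 → replaces 14 → [4, 8, 8, 10, 12, 12, 16]
23 → extends → [4, 8, 8, 10, 12, 12, 16, 23]
27 → extends → [4, 8, 8, 10, 12, 12, 16, 23, 27]
12 → replaces 16 → [4, 8, 8, 10, 12, 12, 12, 23, 27]
16 → replaces 23 → [4, 8, 8, 10, 12, 12, 12, 16, 27]
Nine tails, so the longest non-decreasing subsequence has length 9 (e.g. 6, 8, 8, 10, 12, 14, 16, 23, 27).

9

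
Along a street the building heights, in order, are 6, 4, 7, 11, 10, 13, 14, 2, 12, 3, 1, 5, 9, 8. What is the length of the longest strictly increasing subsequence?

Let dp[i] be the length of the longest such subsequence ending at index i:
i:      1  2  3  4  5  6  7  8  9 10 11 12 13 14
a[i]:   6  4  7 11 10 13 14  2 12  3  1  5  9  8
dp:     1  1  2  3  3  4  5  1  4  2  1  3  4  4
Maximum dp value is 5.

5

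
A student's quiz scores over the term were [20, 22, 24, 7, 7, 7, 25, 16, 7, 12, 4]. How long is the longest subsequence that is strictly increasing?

4

Track the smallest tail for each achievable length (strict):
20 → extends → [20]
22 → extends → [20, 22]
24 → extends → [20, 22, 24]
7 → replaces 20 → [7, 22, 24]
7 → already a tail → [7, 22, 24]
7 → already a tail → [7, 22, 24]
25 → extends → [7, 22, 24, 25]
16 → replaces 22 → [7, 16, 24, 25]
7 → already a tail → [7, 16, 24, 25]
12 → replaces 16 → [7, 12, 24, 25]
4 → replaces 7 → [4, 12, 24, 25]
Four tails, so the longest strictly increasing subsequence has length 4 (e.g. 20, 22, 24, 25).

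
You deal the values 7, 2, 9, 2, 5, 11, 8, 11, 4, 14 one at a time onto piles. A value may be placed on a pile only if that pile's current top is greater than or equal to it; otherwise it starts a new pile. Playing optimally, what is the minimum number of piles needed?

5

Place each on the leftmost legal pile:
7 → new pile 1 (tops now [7])
2 → pile 1 (tops now [2])
9 → new pile 2 (tops now [2, 9])
2 → pile 1 (tops now [2, 9])
5 → pile 2 (tops now [2, 5])
11 → new pile 3 (tops now [2, 5, 11])
8 → pile 3 (tops now [2, 5, 8])
11 → new pile 4 (tops now [2, 5, 8, 11])
4 → pile 2 (tops now [2, 4, 8, 11])
14 → new pile 5 (tops now [2, 4, 8, 11, 14])
Five piles.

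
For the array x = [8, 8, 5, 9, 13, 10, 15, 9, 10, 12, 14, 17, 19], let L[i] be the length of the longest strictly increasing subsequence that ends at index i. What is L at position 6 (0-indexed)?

4

dp[i] = 1 + max{dp[j] : j<i, x[j]<x[i]} (or 1 if no such j):
i:      0  1  2  3  4  5  6  7  8  9 10 11 12
x[i]:   8  8  5  9 13 10 15  9 10 12 14 17 19
dp:     1  1  1  2  3  3  4  2  3  4  5  6  7
At index 6 the value is 4.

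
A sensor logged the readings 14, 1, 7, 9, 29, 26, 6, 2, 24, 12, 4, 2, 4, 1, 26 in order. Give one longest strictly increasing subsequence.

Patience tails give the LIS length; then backtrack through the dp parents:
14 → extends → [14]
1 → replaces 14 → [1]
7 → extends → [1, 7]
9 → extends → [1, 7, 9]
29 → extends → [1, 7, 9, 29]
26 → replaces 29 → [1, 7, 9, 26]
6 → replaces 7 → [1, 6, 9, 26]
2 → replaces 6 → [1, 2, 9, 26]
24 → replaces 26 → [1, 2, 9, 24]
12 → replaces 24 → [1, 2, 9, 12]
4 → replaces 9 → [1, 2, 4, 12]
2 → already a tail → [1, 2, 4, 12]
4 → already a tail → [1, 2, 4, 12]
1 → already a tail → [1, 2, 4, 12]
26 → extends → [1, 2, 4, 12, 26]
Length 5; one witness is 1, 7, 9, 24, 26.

1, 7, 9, 24, 26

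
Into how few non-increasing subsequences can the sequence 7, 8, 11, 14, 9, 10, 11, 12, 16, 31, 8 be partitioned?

Place each on the leftmost legal pile:
7 → new pile 1 (tops now [7])
8 → new pile 2 (tops now [7, 8])
11 → new pile 3 (tops now [7, 8, 11])
14 → new pile 4 (tops now [7, 8, 11, 14])
9 → pile 3 (tops now [7, 8, 9, 14])
10 → pile 4 (tops now [7, 8, 9, 10])
11 → new pile 5 (tops now [7, 8, 9, 10, 11])
12 → new pile 6 (tops now [7, 8, 9, 10, 11, 12])
16 → new pile 7 (tops now [7, 8, 9, 10, 11, 12, 16])
31 → new pile 8 (tops now [7, 8, 9, 10, 11, 12, 16, 31])
8 → pile 2 (tops now [7, 8, 9, 10, 11, 12, 16, 31])
Eight piles.

8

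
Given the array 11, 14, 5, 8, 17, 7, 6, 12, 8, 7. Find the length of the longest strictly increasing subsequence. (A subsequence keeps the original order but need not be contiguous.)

3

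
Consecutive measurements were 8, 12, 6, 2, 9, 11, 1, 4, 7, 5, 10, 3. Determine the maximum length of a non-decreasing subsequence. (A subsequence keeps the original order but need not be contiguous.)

4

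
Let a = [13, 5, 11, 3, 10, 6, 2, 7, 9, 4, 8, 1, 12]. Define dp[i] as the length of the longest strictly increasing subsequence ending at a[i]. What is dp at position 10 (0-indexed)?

dp[i] = 1 + max{dp[j] : j<i, a[j]<a[i]} (or 1 if no such j):
i:      0  1  2  3  4  5  6  7  8  9 10 11 12
a[i]:  13  5 11  3 10  6  2  7  9  4  8  1 12
dp:     1  1  2  1  2  2  1  3  4  2  4  1  5
At index 10 the value is 4.

4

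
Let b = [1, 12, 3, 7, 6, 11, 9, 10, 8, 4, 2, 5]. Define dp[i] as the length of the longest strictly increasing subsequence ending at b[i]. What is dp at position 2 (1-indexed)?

dp[i] = 1 + max{dp[j] : j<i, b[j]<b[i]} (or 1 if no such j):
i:      1  2  3  4  5  6  7  8  9 10 11 12
b[i]:   1 12  3  7  6 11  9 10  8  4  2  5
dp:     1  2  2  3  3  4  4  5  4  3  2  4
At index 2 the value is 2.

2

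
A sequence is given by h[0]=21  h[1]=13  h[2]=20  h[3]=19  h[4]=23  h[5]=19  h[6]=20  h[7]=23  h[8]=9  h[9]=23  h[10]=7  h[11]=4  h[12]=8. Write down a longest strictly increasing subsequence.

13, 19, 20, 23

Patience tails give the LIS length; then backtrack through the dp parents:
21 → extends → [21]
13 → replaces 21 → [13]
20 → extends → [13, 20]
19 → replaces 20 → [13, 19]
23 → extends → [13, 19, 23]
19 → already a tail → [13, 19, 23]
20 → replaces 23 → [13, 19, 20]
23 → extends → [13, 19, 20, 23]
9 → replaces 13 → [9, 19, 20, 23]
23 → already a tail → [9, 19, 20, 23]
7 → replaces 9 → [7, 19, 20, 23]
4 → replaces 7 → [4, 19, 20, 23]
8 → replaces 19 → [4, 8, 20, 23]
Length 4; one witness is 13, 19, 20, 23.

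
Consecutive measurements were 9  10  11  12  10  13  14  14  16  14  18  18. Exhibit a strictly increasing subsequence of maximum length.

9, 10, 11, 12, 13, 14, 16, 18

Patience tails give the LIS length; then backtrack through the dp parents:
9 → extends → [9]
10 → extends → [9, 10]
11 → extends → [9, 10, 11]
12 → extends → [9, 10, 11, 12]
10 → already a tail → [9, 10, 11, 12]
13 → extends → [9, 10, 11, 12, 13]
14 → extends → [9, 10, 11, 12, 13, 14]
14 → already a tail → [9, 10, 11, 12, 13, 14]
16 → extends → [9, 10, 11, 12, 13, 14, 16]
14 → already a tail → [9, 10, 11, 12, 13, 14, 16]
18 → extends → [9, 10, 11, 12, 13, 14, 16, 18]
18 → already a tail → [9, 10, 11, 12, 13, 14, 16, 18]
Length 8; one witness is 9, 10, 11, 12, 13, 14, 16, 18.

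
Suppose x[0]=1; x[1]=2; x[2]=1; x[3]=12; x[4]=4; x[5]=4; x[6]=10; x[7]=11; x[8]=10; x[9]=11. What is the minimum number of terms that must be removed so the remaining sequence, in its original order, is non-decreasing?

3

Fewest deletions = n − (longest non-decreasing subsequence).
Patience tails:
1 → extends → [1]
2 → extends → [1, 2]
1 → replaces 2 → [1, 1]
12 → extends → [1, 1, 12]
4 → replaces 12 → [1, 1, 4]
4 → extends → [1, 1, 4, 4]
10 → extends → [1, 1, 4, 4, 10]
11 → extends → [1, 1, 4, 4, 10, 11]
10 → replaces 11 → [1, 1, 4, 4, 10, 10]
11 → extends → [1, 1, 4, 4, 10, 10, 11]
Longest non-decreasing subsequence has length 7, so deletions = 10 − 7 = 3.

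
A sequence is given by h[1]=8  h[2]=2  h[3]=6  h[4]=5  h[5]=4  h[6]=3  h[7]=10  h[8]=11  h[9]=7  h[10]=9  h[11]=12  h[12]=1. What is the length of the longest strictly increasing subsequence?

5

Let dp[i] be the length of the longest such subsequence ending at index i:
i:      1  2  3  4  5  6  7  8  9 10 11 12
h[i]:   8  2  6  5  4  3 10 11  7  9 12  1
dp:     1  1  2  2  2  2  3  4  3  4  5  1
Maximum dp value is 5.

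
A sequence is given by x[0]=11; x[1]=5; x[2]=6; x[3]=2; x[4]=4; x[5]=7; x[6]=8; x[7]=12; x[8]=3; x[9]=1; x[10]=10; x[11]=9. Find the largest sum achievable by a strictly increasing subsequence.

38

Let S[i] be the best sum of a strictly increasing subsequence ending at i:
i:      0  1  2  3  4  5  6  7  8  9 10 11
x[i]:  11  5  6  2  4  7  8 12  3  1 10  9
S:     11  5 11  2  6 18 26 38  5  1 36 35
Maximum is 38 (e.g. 5 + 6 + 7 + 8 + 12).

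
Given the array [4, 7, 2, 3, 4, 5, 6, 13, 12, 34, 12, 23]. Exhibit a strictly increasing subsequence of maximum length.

Patience tails give the LIS length; then backtrack through the dp parents:
4 → extends → [4]
7 → extends → [4, 7]
2 → replaces 4 → [2, 7]
3 → replaces 7 → [2, 3]
4 → extends → [2, 3, 4]
5 → extends → [2, 3, 4, 5]
6 → extends → [2, 3, 4, 5, 6]
13 → extends → [2, 3, 4, 5, 6, 13]
12 → replaces 13 → [2, 3, 4, 5, 6, 12]
34 → extends → [2, 3, 4, 5, 6, 12, 34]
12 → already a tail → [2, 3, 4, 5, 6, 12, 34]
23 → replaces 34 → [2, 3, 4, 5, 6, 12, 23]
Length 7; one witness is 2, 3, 4, 5, 6, 13, 34.

2, 3, 4, 5, 6, 13, 34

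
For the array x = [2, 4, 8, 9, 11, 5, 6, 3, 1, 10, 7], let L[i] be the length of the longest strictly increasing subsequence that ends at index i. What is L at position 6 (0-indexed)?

4

dp[i] = 1 + max{dp[j] : j<i, x[j]<x[i]} (or 1 if no such j):
i:      0  1  2  3  4  5  6  7  8  9 10
x[i]:   2  4  8  9 11  5  6  3  1 10  7
dp:     1  2  3  4  5  3  4  2  1  5  5
At index 6 the value is 4.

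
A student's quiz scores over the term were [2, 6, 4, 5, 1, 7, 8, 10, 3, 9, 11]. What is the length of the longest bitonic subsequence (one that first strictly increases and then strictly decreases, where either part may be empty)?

7

inc[i] = longest strictly increasing subsequence ending at i; dec[i] = longest strictly decreasing subsequence starting at i:
i:      1  2  3  4  5  6  7  8  9 10 11
a[i]:   2  6  4  5  1  7  8 10  3  9 11
inc:    1  2  2  3  1  4  5  6  2  6  7
dec:    2  3  2  2  1  2  2  2  1  1  1
Best peak at i=8 (value 10): inc=6, dec=2, length 6+2−1 = 7.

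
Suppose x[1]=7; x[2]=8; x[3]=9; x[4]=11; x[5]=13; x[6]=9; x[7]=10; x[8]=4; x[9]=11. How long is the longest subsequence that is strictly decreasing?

Let dp[i] be the longest strictly decreasing subsequence ending at i:
i:      1  2  3  4  5  6  7  8  9
x[i]:   7  8  9 11 13  9 10  4 11
dp:     1  1  1  1  1  2  2  3  2
Maximum is 3.

3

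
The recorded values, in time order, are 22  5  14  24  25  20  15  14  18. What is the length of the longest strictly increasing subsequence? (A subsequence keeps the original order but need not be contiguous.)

Let dp[i] be the length of the longest such subsequence ending at index i:
i:      1  2  3  4  5  6  7  8  9
a[i]:  22  5 14 24 25 20 15 14 18
dp:     1  1  2  3  4  3  3  2  4
Maximum dp value is 4.

4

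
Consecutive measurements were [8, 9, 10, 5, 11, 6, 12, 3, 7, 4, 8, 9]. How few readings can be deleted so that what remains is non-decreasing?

Fewest deletions = n − (longest non-decreasing subsequence).
i:      1  2  3  4  5  6  7  8  9 10 11 12
a[i]:   8  9 10  5 11  6 12  3  7  4  8  9
dp:     1  2  3  1  4  2  5  1  3  2  4  5
max dp = 5, so deletions = 12 − 5 = 7.

7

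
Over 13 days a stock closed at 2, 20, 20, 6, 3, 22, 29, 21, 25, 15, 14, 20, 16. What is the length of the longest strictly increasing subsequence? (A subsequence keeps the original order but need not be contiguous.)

Track the smallest tail for each achievable length (strict):
2 → extends → [2]
20 → extends → [2, 20]
20 → already a tail → [2, 20]
6 → replaces 20 → [2, 6]
3 → replaces 6 → [2, 3]
22 → extends → [2, 3, 22]
29 → extends → [2, 3, 22, 29]
21 → replaces 22 → [2, 3, 21, 29]
25 → replaces 29 → [2, 3, 21, 25]
15 → replaces 21 → [2, 3, 15, 25]
14 → replaces 15 → [2, 3, 14, 25]
20 → replaces 25 → [2, 3, 14, 20]
16 → replaces 20 → [2, 3, 14, 16]
Four tails, so the longest strictly increasing subsequence has length 4 (e.g. 2, 20, 22, 29).

4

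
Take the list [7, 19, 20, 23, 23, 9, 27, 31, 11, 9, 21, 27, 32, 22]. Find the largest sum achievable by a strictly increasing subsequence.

159

Let S[i] be the best sum of a strictly increasing subsequence ending at i:
i:       1   2   3   4   5   6   7   8   9  10  11  12  13  14
a[i]:    7  19  20  23  23   9  27  31  11   9  21  27  32  22
S:       7  26  46  69  69  16  96 127  27  16  67  96 159  89
Maximum is 159 (e.g. 7 + 19 + 20 + 23 + 27 + 31 + 32).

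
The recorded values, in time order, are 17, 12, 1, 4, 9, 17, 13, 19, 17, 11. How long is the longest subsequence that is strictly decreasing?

3

Negate each value so 'decreasing' becomes 'increasing', then run patience tails on the negated sequence:
-17 → extends → [-17]
-12 → extends → [-17, -12]
-1 → extends → [-17, -12, -1]
-4 → replaces -1 → [-17, -12, -4]
-9 → replaces -4 → [-17, -12, -9]
-17 → already a tail → [-17, -12, -9]
-13 → replaces -12 → [-17, -13, -9]
-19 → replaces -17 → [-19, -13, -9]
-17 → replaces -13 → [-19, -17, -9]
-11 → replaces -9 → [-19, -17, -11]
Three tails, so the longest strictly decreasing subsequence of the original has length 3.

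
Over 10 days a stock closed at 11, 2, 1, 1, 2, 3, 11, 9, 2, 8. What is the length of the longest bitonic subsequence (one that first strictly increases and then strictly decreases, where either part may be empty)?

inc[i] = longest strictly increasing subsequence ending at i; dec[i] = longest strictly decreasing subsequence starting at i:
i:      1  2  3  4  5  6  7  8  9 10
a[i]:  11  2  1  1  2  3 11  9  2  8
inc:    1  1  1  1  2  3  4  4  2  4
dec:    3  2  1  1  1  2  3  2  1  1
Best peak at i=7 (value 11): inc=4, dec=3, length 4+3−1 = 6.

6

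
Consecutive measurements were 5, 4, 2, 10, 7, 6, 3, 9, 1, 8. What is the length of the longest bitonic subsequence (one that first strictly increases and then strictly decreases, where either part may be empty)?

6

inc[i] = longest strictly increasing subsequence ending at i; dec[i] = longest strictly decreasing subsequence starting at i:
i:      1  2  3  4  5  6  7  8  9 10
a[i]:   5  4  2 10  7  6  3  9  1  8
inc:    1  1  1  2  2  2  2  3  1  3
dec:    4  3  2  5  4  3  2  2  1  1
Best peak at i=4 (value 10): inc=2, dec=5, length 2+5−1 = 6.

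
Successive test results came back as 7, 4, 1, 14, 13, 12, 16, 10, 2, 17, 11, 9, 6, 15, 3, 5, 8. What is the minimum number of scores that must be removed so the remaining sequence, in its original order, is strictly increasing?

Fewest deletions = n − (longest strictly increasing subsequence).
i:      1  2  3  4  5  6  7  8  9 10 11 12 13 14 15 16 17
a[i]:   7  4  1 14 13 12 16 10  2 17 11  9  6 15  3  5  8
dp:     1  1  1  2  2  2  3  2  2  4  3  3  3  4  3  4  5
max dp = 5, so deletions = 17 − 5 = 12.

12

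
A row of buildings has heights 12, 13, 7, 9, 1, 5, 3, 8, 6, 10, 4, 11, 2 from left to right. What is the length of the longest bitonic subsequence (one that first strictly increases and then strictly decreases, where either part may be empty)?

inc[i] = longest strictly increasing subsequence ending at i; dec[i] = longest strictly decreasing subsequence starting at i:
i:      1  2  3  4  5  6  7  8  9 10 11 12 13
a[i]:  12 13  7  9  1  5  3  8  6 10  4 11  2
inc:    1  2  1  2  1  2  2  3  3  4  3  5  2
dec:    6  6  4  5  1  3  2  4  3  3  2  2  1
Best peak at i=2 (value 13): inc=2, dec=6, length 2+6−1 = 7.

7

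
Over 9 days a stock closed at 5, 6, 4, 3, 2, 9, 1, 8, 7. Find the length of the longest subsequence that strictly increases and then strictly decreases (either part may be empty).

inc[i] = longest strictly increasing subsequence ending at i; dec[i] = longest strictly decreasing subsequence starting at i:
i:     1 2 3 4 5 6 7 8 9
a[i]:  5 6 4 3 2 9 1 8 7
inc:   1 2 1 1 1 3 1 3 3
dec:   5 5 4 3 2 3 1 2 1
Best peak at i=2 (value 6): inc=2, dec=5, length 2+5−1 = 6.

6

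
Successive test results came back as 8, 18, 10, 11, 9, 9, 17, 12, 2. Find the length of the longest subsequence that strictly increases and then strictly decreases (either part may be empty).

inc[i] = longest strictly increasing subsequence ending at i; dec[i] = longest strictly decreasing subsequence starting at i:
i:      1  2  3  4  5  6  7  8  9
a[i]:   8 18 10 11  9  9 17 12  2
inc:    1  2  2  3  2  2  4  4  1
dec:    2  4  3  3  2  2  3  2  1
Best peak at i=7 (value 17): inc=4, dec=3, length 4+3−1 = 6.

6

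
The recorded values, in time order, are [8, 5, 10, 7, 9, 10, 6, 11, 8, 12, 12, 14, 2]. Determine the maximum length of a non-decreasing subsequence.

Track the smallest tail for each achievable length (allowing ties):
8 → extends → [8]
5 → replaces 8 → [5]
10 → extends → [5, 10]
7 → replaces 10 → [5, 7]
9 → extends → [5, 7, 9]
10 → extends → [5, 7, 9, 10]
6 → replaces 7 → [5, 6, 9, 10]
11 → extends → [5, 6, 9, 10, 11]
8 → replaces 9 → [5, 6, 8, 10, 11]
12 → extends → [5, 6, 8, 10, 11, 12]
12 → extends → [5, 6, 8, 10, 11, 12, 12]
14 → extends → [5, 6, 8, 10, 11, 12, 12, 14]
2 → replaces 5 → [2, 6, 8, 10, 11, 12, 12, 14]
Eight tails, so the longest non-decreasing subsequence has length 8 (e.g. 5, 7, 9, 10, 11, 12, 12, 14).

8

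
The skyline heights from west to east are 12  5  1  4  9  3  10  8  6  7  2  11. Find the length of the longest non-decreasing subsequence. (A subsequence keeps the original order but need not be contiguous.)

Track the smallest tail for each achievable length (allowing ties):
12 → extends → [12]
5 → replaces 12 → [5]
1 → replaces 5 → [1]
4 → extends → [1, 4]
9 → extends → [1, 4, 9]
3 → replaces 4 → [1, 3, 9]
10 → extends → [1, 3, 9, 10]
8 → replaces 9 → [1, 3, 8, 10]
6 → replaces 8 → [1, 3, 6, 10]
7 → replaces 10 → [1, 3, 6, 7]
2 → replaces 3 → [1, 2, 6, 7]
11 → extends → [1, 2, 6, 7, 11]
Five tails, so the longest non-decreasing subsequence has length 5 (e.g. 1, 4, 9, 10, 11).

5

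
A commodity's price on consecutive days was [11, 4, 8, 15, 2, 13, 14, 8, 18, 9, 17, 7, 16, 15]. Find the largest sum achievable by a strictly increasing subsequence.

Let S[i] be the best sum of a strictly increasing subsequence ending at i:
i:      1  2  3  4  5  6  7  8  9 10 11 12 13 14
a[i]:  11  4  8 15  2 13 14  8 18  9 17  7 16 15
S:     11  4 12 27  2 25 39 12 57 21 56 11 55 54
Maximum is 57 (e.g. 4 + 8 + 13 + 14 + 18).

57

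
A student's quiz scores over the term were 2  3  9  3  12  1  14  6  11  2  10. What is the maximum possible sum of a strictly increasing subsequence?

40

Let S[i] be the best sum of a strictly increasing subsequence ending at i:
i:      1  2  3  4  5  6  7  8  9 10 11
a[i]:   2  3  9  3 12  1 14  6 11  2 10
S:      2  5 14  5 26  1 40 11 25  3 24
Maximum is 40 (e.g. 2 + 3 + 9 + 12 + 14).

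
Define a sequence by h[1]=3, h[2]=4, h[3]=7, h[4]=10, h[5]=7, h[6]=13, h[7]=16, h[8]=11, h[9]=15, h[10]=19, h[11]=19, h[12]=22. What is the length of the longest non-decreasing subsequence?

9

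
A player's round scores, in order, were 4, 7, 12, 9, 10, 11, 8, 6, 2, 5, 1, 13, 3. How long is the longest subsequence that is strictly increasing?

6

Let dp[i] be the length of the longest such subsequence ending at index i:
i:      1  2  3  4  5  6  7  8  9 10 11 12 13
a[i]:   4  7 12  9 10 11  8  6  2  5  1 13  3
dp:     1  2  3  3  4  5  3  2  1  2  1  6  2
Maximum dp value is 6.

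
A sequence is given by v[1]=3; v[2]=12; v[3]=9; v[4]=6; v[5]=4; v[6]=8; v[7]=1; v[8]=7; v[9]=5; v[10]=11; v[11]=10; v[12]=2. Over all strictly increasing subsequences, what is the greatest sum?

Let S[i] be the best sum of a strictly increasing subsequence ending at i:
i:      1  2  3  4  5  6  7  8  9 10 11 12
v[i]:   3 12  9  6  4  8  1  7  5 11 10  2
S:      3 15 12  9  7 17  1 16 12 28 27  3
Maximum is 28 (e.g. 3 + 6 + 8 + 11).

28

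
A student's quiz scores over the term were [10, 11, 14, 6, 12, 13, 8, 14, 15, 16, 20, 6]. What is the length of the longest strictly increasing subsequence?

8

Let dp[i] be the length of the longest such subsequence ending at index i:
i:      1  2  3  4  5  6  7  8  9 10 11 12
a[i]:  10 11 14  6 12 13  8 14 15 16 20  6
dp:     1  2  3  1  3  4  2  5  6  7  8  1
Maximum dp value is 8.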